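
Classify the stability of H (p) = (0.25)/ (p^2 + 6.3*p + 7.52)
Denominator: p^2 + 6.3*p + 7.52 = (p + 1.6)(p + 4.7). Poles: -1.6, -4.7. Stable (all poles in LHP)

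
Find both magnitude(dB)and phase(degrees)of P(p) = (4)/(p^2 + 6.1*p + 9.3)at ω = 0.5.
Substitute p = j*0.5: P(j0.5) = 0.396908 - 0.133765j.
|P| = 20*log₁₀(sqrt(Re²+Im²)) = -7.56 dB.
∠P = atan2(Im, Re) = -18.62°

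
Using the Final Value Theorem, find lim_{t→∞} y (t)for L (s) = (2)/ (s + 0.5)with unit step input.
FVT: lim_{t→∞} y(t) = lim_{s→0} s*Y(s) where Y(s) = L(s)/s.
= lim_{s→0} L(s) = L(0) = num(0)/den(0) = 2/0.5 = 4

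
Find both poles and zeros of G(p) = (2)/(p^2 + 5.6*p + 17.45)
Set denominator = 0: p^2 + 5.6*p + 17.45 = 0 → Poles: -2.8 + 3.1j, -2.8 - 3.1j
Numerator is a nonzero constant (2) → Zeros: none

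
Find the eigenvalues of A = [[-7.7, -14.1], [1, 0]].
Eigenvalues solve det(λI - A) = 0.
Characteristic polynomial: λ^2 + 7.7*λ + 14.1 = 0.
Factor: (λ + 4.7)(λ + 3) = 0.
Roots: -3, -4.7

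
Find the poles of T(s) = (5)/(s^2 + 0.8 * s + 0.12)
Set denominator = 0: s^2 + 0.8*s + 0.12 = (s + 0.6)(s + 0.2) = 0 → Poles: -0.2, -0.6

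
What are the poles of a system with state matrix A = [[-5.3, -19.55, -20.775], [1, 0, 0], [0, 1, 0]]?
Eigenvalues solve det(λI - A) = 0.
Characteristic polynomial: λ^3 + 5.3*λ^2 + 19.55*λ + 20.775 = 0.
Factor: (λ + 1.5)(λ^2 + 3.8*λ + 13.85) = 0.
Roots: -1.5, -1.9 + 3.2j, -1.9 - 3.2j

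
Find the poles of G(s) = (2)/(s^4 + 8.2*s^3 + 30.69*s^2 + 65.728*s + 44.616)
Set denominator = 0: s^4 + 8.2*s^3 + 30.69*s^2 + 65.728*s + 44.616 = (s + 1.1)(s + 3.9)(s^2 + 3.2*s + 10.4) = 0 → Poles: -1.1, -1.6 + 2.8j, -1.6 - 2.8j, -3.9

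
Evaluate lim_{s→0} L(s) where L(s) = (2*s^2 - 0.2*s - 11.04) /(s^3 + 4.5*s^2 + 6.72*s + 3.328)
DC gain = L(0) = num(0)/den(0) = -11.04/3.328 = -3.317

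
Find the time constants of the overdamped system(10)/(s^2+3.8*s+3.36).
Overdamped: real poles at -2.4, -1.4. τ = -1/pole → τ₁ = 0.4167, τ₂ = 0.7143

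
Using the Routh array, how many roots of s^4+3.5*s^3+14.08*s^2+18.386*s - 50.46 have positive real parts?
Routh array:
s^4: [1, 14.08, -50.46]; s^3: [3.5, 18.386]; s^2: [8.82686, -50.46]; s^1: [38.3943]; s^0: [-50.46]
First column: [1, 3.5, 8.82686, 38.3943, -50.46]. Sign changes = RHP roots = 1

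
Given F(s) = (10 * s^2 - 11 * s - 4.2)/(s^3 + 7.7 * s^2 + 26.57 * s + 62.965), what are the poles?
Set denominator = 0: s^3 + 7.7*s^2 + 26.57*s + 62.965 = (s + 4.9)(s^2 + 2.8*s + 12.85) = 0 → Poles: -1.4 + 3.3j, -1.4 - 3.3j, -4.9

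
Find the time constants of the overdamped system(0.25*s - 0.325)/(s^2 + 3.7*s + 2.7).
Overdamped: real poles at -1, -2.7. τ = -1/pole → τ₁ = 1, τ₂ = 0.3704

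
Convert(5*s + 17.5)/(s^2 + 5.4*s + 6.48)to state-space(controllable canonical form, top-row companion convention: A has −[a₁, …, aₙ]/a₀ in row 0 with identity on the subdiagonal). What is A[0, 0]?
Reachable canonical form for den = s^2 + 5.4*s + 6.48: top row of A = -[a₁,a₂,...,aₙ]/a₀, ones on the subdiagonal, zeros elsewhere.
A = [[-5.4, -6.48], [1, 0]].
A[0,0] = -5.4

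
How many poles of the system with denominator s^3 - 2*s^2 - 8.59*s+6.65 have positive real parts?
s^3 - 2*s^2 - 8.59*s + 6.65 = (s - 0.7)(s - 3.8)(s + 2.5). Poles: -2.5, 0.7, 3.8. RHP poles (Re>0): 2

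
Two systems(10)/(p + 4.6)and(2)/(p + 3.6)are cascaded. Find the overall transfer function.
Series: H = H₁ · H₂ = (n₁·n₂)/(d₁·d₂).
Num: n₁·n₂ = 20. Den: d₁·d₂ = p^2 + 8.2*p + 16.56.
H(p) = (20)/(p^2 + 8.2*p + 16.56)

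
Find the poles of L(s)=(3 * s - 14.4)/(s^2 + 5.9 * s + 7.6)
Set denominator = 0: s^2 + 5.9*s + 7.6 = (s + 1.9)(s + 4) = 0 → Poles: -1.9, -4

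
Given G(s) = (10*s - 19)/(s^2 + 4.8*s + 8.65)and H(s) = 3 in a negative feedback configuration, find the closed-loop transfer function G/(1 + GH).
Closed-loop T = G/(1+GH).
Numerator: G_num * H_den = 10*s - 19.
Denominator: G_den * H_den + G_num * H_num = (s^2 + 4.8*s + 8.65) + (30*s - 57) = s^2 + 34.8*s - 48.35.
T(s) = (10*s - 19)/(s^2 + 34.8*s - 48.35)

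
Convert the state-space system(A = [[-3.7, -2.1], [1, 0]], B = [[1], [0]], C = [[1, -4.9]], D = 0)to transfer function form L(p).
L(p) = C(pI - A)⁻¹B + D.
Characteristic polynomial det(pI - A) = p^2 + 3.7*p + 2.1.
Numerator from C·adj(pI-A)·B + D·det(pI-A) = p - 4.9.
L(p) = (p - 4.9)/(p^2 + 3.7*p + 2.1)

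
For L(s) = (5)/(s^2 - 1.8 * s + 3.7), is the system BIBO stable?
Denominator: s^2 - 1.8*s + 3.7. Poles: 0.9 + 1.7j, 0.9 - 1.7j. All Re(p)<0: No (unstable)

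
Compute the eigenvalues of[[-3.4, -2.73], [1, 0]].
Eigenvalues solve det(λI - A) = 0.
Characteristic polynomial: λ^2 + 3.4*λ + 2.73 = 0.
Factor: (λ + 2.1)(λ + 1.3) = 0.
Roots: -1.3, -2.1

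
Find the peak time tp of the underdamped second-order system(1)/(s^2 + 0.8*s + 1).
Standard form: ωn²/(s²+2ζωn·s+ωn²) → ωn = 1, ζ = 0.4.
ωd = ωn·√(1-ζ²) = 1·√(1-0.4²) = 0.9165.
tp = π/ωd = π/0.9165 = 3.428 s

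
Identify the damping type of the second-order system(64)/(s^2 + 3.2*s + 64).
Standard form: ωn²/(s²+2ζωn·s+ωn²) gives ωn=8, ζ=0.2.
Underdamped (ζ = 0.2 < 1)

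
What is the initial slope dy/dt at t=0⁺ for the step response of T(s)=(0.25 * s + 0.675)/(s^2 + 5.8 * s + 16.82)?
IVT: y'(0⁺) = lim_{s→∞} s²·Y(s) = lim_{s→∞} s·T(s).
deg(num) = 1, deg(den) = 2, relative degree = 1, so s·T(s) → (leading num)/(leading den) = 0.25/1 = 0.25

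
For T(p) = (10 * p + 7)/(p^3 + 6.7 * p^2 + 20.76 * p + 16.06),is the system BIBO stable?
Denominator: p^3 + 6.7*p^2 + 20.76*p + 16.06 = (p + 1.1)(p^2 + 5.6*p + 14.6). Poles: -1.1, -2.8 + 2.6j, -2.8 - 2.6j. All Re(p)<0: Yes (stable)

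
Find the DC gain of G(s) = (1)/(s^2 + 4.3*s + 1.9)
DC gain = G(0) = num(0)/den(0) = 1/1.9 = 0.5263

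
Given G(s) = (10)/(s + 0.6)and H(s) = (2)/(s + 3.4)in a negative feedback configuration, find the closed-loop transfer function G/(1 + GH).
Closed-loop T = G/(1+GH).
Numerator: G_num * H_den = 10*s + 34.
Denominator: G_den * H_den + G_num * H_num = (s^2 + 4*s + 2.04) + (20) = s^2 + 4*s + 22.04.
T(s) = (10*s + 34)/(s^2 + 4*s + 22.04)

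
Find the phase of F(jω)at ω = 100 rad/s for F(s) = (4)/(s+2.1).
Substitute s = j*100: F(j100) = 0.00083963 - 0.0399824j.
∠F(j100) = atan2(Im, Re) = atan2(-0.0399824, 0.00083963) = -88.80°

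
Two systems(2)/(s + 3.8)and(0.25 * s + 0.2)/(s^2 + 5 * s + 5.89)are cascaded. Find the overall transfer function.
Series: H = H₁ · H₂ = (n₁·n₂)/(d₁·d₂).
Num: n₁·n₂ = 0.5*s + 0.4. Den: d₁·d₂ = s^3 + 8.8*s^2 + 24.89*s + 22.382.
H(s) = (0.5*s + 0.4)/(s^3 + 8.8*s^2 + 24.89*s + 22.382)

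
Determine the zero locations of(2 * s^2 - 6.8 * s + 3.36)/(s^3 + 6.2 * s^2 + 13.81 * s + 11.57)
Set numerator = 0: 2*s^2 - 6.8*s + 3.36 = 2*(s - 2.8)(s - 0.6) = 0 → Zeros: 0.6, 2.8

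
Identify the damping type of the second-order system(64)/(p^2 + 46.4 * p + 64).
Standard form: ωn²/(p²+2ζωn·p+ωn²) gives ωn=8, ζ=2.9.
Overdamped (ζ = 2.9 > 1)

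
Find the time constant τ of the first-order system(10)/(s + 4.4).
First-order system: τ = -1/pole. Pole = -4.4. τ = -1/(-4.4) = 0.2273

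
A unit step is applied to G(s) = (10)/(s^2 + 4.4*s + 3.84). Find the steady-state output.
FVT: lim_{t→∞} y(t) = lim_{s→0} s*Y(s) where Y(s) = G(s)/s.
= lim_{s→0} G(s) = G(0) = num(0)/den(0) = 10/3.84 = 2.604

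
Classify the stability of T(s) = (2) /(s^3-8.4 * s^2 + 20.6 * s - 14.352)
Denominator: s^3 - 8.4*s^2 + 20.6*s - 14.352 = (s - 1.2)(s - 2.6)(s - 4.6). Poles: 1.2, 2.6, 4.6. Unstable (3 pole(s) in RHP)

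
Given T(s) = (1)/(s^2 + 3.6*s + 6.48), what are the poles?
Set denominator = 0: s^2 + 3.6*s + 6.48 = 0 → Poles: -1.8 + 1.8j, -1.8 - 1.8j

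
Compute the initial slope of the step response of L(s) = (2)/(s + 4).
IVT: y'(0⁺) = lim_{s→∞} s²·Y(s) = lim_{s→∞} s·L(s).
deg(num) = 0, deg(den) = 1, relative degree = 1, so s·L(s) → (leading num)/(leading den) = 2/1 = 2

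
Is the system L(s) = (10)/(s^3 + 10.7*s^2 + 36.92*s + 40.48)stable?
Denominator: s^3 + 10.7*s^2 + 36.92*s + 40.48 = (s + 4.4)(s + 4)(s + 2.3). Poles: -2.3, -4, -4.4. All Re(p)<0: Yes (stable)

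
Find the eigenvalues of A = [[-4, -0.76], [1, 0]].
Eigenvalues solve det(λI - A) = 0.
Characteristic polynomial: λ^2 + 4*λ + 0.76 = 0.
Factor: (λ + 3.8)(λ + 0.2) = 0.
Roots: -0.2, -3.8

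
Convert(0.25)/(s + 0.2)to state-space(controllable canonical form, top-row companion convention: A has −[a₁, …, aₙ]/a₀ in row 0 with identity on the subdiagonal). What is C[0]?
Reachable canonical form: C = numerator coefficients (right-aligned, zero-padded to length n).
num = 0.25, C = [[0.25]].
C[0] = 0.25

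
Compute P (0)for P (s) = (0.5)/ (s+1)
DC gain = P(0) = num(0)/den(0) = 0.5/1 = 0.5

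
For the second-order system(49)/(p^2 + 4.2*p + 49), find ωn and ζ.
Standard form: ωn²/(p²+2ζωn·p+ωn²).
const=49=ωn² → ωn=7, p coeff=4.2=2ζωn → ζ=0.3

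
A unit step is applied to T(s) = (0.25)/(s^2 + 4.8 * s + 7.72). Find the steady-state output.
FVT: lim_{t→∞} y(t) = lim_{s→0} s*Y(s) where Y(s) = T(s)/s.
= lim_{s→0} T(s) = T(0) = num(0)/den(0) = 0.25/7.72 = 0.03238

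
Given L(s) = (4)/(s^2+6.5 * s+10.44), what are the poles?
Set denominator = 0: s^2 + 6.5*s + 10.44 = (s + 2.9)(s + 3.6) = 0 → Poles: -2.9, -3.6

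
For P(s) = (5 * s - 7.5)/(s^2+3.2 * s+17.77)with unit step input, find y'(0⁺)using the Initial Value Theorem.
IVT: y'(0⁺) = lim_{s→∞} s²·Y(s) = lim_{s→∞} s·P(s).
deg(num) = 1, deg(den) = 2, relative degree = 1, so s·P(s) → (leading num)/(leading den) = 5/1 = 5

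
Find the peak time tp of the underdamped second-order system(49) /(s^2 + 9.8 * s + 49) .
Standard form: ωn²/(s²+2ζωn·s+ωn²) → ωn = 7, ζ = 0.7.
ωd = ωn·√(1-ζ²) = 7·√(1-0.7²) = 4.999.
tp = π/ωd = π/4.999 = 0.6284 s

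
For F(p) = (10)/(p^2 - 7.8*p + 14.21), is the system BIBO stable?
Denominator: p^2 - 7.8*p + 14.21 = (p - 2.9)(p - 4.9). Poles: 2.9, 4.9. All Re(p)<0: No (unstable)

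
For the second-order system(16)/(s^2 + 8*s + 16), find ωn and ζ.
Standard form: ωn²/(s²+2ζωn·s+ωn²).
const=16=ωn² → ωn=4, s coeff=8=2ζωn → ζ=1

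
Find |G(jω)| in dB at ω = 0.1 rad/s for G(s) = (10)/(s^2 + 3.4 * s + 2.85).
Substitute s = j*0.1: G(j0.1) = 3.47137 - 0.415587j.
|G(j0.1)| = sqrt(Re² + Im²) = 3.496.
20*log₁₀(3.496) = 10.87 dB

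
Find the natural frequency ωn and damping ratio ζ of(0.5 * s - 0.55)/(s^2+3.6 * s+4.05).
Underdamped: complex pole -1.8 + 0.9j. ωn = |pole| = 2.012, ζ = -Re(pole)/ωn = 0.8944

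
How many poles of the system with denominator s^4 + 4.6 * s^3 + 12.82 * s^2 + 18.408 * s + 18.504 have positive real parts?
s^4 + 4.6*s^3 + 12.82*s^2 + 18.408*s + 18.504 = (s^2 + 3.4*s + 5.14)(s^2 + 1.2*s + 3.6). Poles: -0.6 + 1.8j, -0.6 - 1.8j, -1.7 + 1.5j, -1.7 - 1.5j. RHP poles (Re>0): 0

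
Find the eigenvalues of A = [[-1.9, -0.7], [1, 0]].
Eigenvalues solve det(λI - A) = 0.
Characteristic polynomial: λ^2 + 1.9*λ + 0.7 = 0.
Factor: (λ + 0.5)(λ + 1.4) = 0.
Roots: -0.5, -1.4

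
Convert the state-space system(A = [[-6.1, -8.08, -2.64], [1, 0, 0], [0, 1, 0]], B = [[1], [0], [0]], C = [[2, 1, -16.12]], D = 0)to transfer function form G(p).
G(p) = C(pI - A)⁻¹B + D.
Characteristic polynomial det(pI - A) = p^3 + 6.1*p^2 + 8.08*p + 2.64.
Numerator from C·adj(pI-A)·B + D·det(pI-A) = 2*p^2 + p - 16.12.
G(p) = (2*p^2 + p - 16.12)/(p^3 + 6.1*p^2 + 8.08*p + 2.64)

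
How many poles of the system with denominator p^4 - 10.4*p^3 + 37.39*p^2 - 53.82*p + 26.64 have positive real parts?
p^4 - 10.4*p^3 + 37.39*p^2 - 53.82*p + 26.64 = (p - 1.2)(p - 4)(p - 1.5)(p - 3.7). Poles: 1.2, 1.5, 3.7, 4. RHP poles (Re>0): 4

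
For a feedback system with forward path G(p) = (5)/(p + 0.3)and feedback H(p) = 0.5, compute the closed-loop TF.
Closed-loop T = G/(1+GH).
Numerator: G_num * H_den = 5.
Denominator: G_den * H_den + G_num * H_num = (p + 0.3) + (2.5) = p + 2.8.
T(p) = (5)/(p + 2.8)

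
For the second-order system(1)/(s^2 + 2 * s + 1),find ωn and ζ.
Standard form: ωn²/(s²+2ζωn·s+ωn²).
const=1=ωn² → ωn=1, s coeff=2=2ζωn → ζ=1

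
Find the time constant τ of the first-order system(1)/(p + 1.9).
First-order system: τ = -1/pole. Pole = -1.9. τ = -1/(-1.9) = 0.5263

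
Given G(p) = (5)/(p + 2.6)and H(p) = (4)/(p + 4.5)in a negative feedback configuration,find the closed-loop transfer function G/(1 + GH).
Closed-loop T = G/(1+GH).
Numerator: G_num * H_den = 5*p + 22.5.
Denominator: G_den * H_den + G_num * H_num = (p^2 + 7.1*p + 11.7) + (20) = p^2 + 7.1*p + 31.7.
T(p) = (5*p + 22.5)/(p^2 + 7.1*p + 31.7)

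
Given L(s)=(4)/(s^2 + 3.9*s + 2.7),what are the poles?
Set denominator = 0: s^2 + 3.9*s + 2.7 = (s + 3)(s + 0.9) = 0 → Poles: -0.9, -3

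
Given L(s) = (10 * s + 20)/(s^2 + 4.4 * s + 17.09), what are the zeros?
Set numerator = 0: 10*s + 20 = 0 → Zeros: -2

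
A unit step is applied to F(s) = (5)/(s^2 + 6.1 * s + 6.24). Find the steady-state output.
FVT: lim_{t→∞} y(t) = lim_{s→0} s*Y(s) where Y(s) = F(s)/s.
= lim_{s→0} F(s) = F(0) = num(0)/den(0) = 5/6.24 = 0.8013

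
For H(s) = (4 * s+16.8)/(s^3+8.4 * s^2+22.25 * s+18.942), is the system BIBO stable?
Denominator: s^3 + 8.4*s^2 + 22.25*s + 18.942 = (s + 2.2)(s + 4.1)(s + 2.1). Poles: -2.1, -2.2, -4.1. All Re(p)<0: Yes (stable)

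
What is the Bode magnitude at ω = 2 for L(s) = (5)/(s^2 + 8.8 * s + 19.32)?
Substitute s = j*2: L(j2) = 0.140689 - 0.161627j.
|L(j2)| = sqrt(Re² + Im²) = 0.2143.
20*log₁₀(0.2143) = -13.38 dB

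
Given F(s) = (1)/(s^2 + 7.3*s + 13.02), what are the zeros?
Numerator is a nonzero constant (1) → Zeros: none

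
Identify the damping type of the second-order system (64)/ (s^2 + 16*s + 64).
Standard form: ωn²/(s²+2ζωn·s+ωn²) gives ωn=8, ζ=1.
Critically damped (ζ = 1)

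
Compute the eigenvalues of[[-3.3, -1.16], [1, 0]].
Eigenvalues solve det(λI - A) = 0.
Characteristic polynomial: λ^2 + 3.3*λ + 1.16 = 0.
Factor: (λ + 0.4)(λ + 2.9) = 0.
Roots: -0.4, -2.9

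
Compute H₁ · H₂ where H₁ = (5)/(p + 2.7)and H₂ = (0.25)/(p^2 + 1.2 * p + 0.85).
Series: H = H₁ · H₂ = (n₁·n₂)/(d₁·d₂).
Num: n₁·n₂ = 1.25. Den: d₁·d₂ = p^3 + 3.9*p^2 + 4.09*p + 2.295.
H(p) = (1.25)/(p^3 + 3.9*p^2 + 4.09*p + 2.295)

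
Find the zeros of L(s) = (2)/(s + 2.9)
Numerator is a nonzero constant (2) → Zeros: none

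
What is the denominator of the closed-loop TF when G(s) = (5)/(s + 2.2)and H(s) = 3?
Characteristic poly = G_den * H_den + G_num * H_num = (s + 2.2) + (15) = s + 17.2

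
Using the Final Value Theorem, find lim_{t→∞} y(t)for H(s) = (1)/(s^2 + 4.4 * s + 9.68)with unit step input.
FVT: lim_{t→∞} y(t) = lim_{s→0} s*Y(s) where Y(s) = H(s)/s.
= lim_{s→0} H(s) = H(0) = num(0)/den(0) = 1/9.68 = 0.1033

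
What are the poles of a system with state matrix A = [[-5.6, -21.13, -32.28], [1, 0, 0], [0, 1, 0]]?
Eigenvalues solve det(λI - A) = 0.
Characteristic polynomial: λ^3 + 5.6*λ^2 + 21.13*λ + 32.28 = 0.
Factor: (λ + 2.4)(λ^2 + 3.2*λ + 13.45) = 0.
Roots: -1.6 + 3.3j, -1.6 - 3.3j, -2.4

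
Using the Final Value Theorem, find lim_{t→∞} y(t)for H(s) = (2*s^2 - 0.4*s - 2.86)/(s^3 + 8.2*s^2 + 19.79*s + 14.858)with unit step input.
FVT: lim_{t→∞} y(t) = lim_{s→0} s*Y(s) where Y(s) = H(s)/s.
= lim_{s→0} H(s) = H(0) = num(0)/den(0) = -2.86/14.858 = -0.1925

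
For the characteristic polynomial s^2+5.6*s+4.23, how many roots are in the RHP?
s^2 + 5.6*s + 4.23 = (s + 4.7)(s + 0.9). Poles: -0.9, -4.7. RHP poles (Re>0): 0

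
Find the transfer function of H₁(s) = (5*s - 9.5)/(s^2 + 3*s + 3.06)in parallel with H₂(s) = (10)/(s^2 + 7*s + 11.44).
Parallel: H = H₁ + H₂ = (n₁·d₂ + n₂·d₁)/(d₁·d₂).
n₁·d₂ = 5*s^3 + 25.5*s^2 - 9.3*s - 108.68. n₂·d₁ = 10*s^2 + 30*s + 30.6. Sum = 5*s^3 + 35.5*s^2 + 20.7*s - 78.08. d₁·d₂ = s^4 + 10*s^3 + 35.5*s^2 + 55.74*s + 35.0064.
H(s) = (5*s^3 + 35.5*s^2 + 20.7*s - 78.08)/(s^4 + 10*s^3 + 35.5*s^2 + 55.74*s + 35.0064)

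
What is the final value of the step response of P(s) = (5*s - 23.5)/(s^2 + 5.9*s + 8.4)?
FVT: lim_{t→∞} y(t) = lim_{s→0} s*Y(s) where Y(s) = P(s)/s.
= lim_{s→0} P(s) = P(0) = num(0)/den(0) = -23.5/8.4 = -2.798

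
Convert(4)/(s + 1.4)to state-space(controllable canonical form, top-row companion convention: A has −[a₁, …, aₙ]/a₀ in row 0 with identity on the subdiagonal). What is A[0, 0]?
Reachable canonical form for den = s + 1.4: top row of A = -[a₁,a₂,...,aₙ]/a₀, ones on the subdiagonal, zeros elsewhere.
A = [[-1.4]].
A[0,0] = -1.4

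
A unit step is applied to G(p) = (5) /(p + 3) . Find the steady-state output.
FVT: lim_{t→∞} y(t) = lim_{p→0} p*Y(p) where Y(p) = G(p)/p.
= lim_{p→0} G(p) = G(0) = num(0)/den(0) = 5/3 = 1.667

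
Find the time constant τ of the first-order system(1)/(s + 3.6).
First-order system: τ = -1/pole. Pole = -3.6. τ = -1/(-3.6) = 0.2778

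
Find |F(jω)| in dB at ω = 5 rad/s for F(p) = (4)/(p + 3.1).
Substitute p = j*5: F(j5) = 0.358278 - 0.577868j.
|F(j5)| = sqrt(Re² + Im²) = 0.6799.
20*log₁₀(0.6799) = -3.35 dB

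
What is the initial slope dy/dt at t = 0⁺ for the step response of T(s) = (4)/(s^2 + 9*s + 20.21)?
IVT: y'(0⁺) = lim_{s→∞} s²·Y(s) = lim_{s→∞} s·T(s).
deg(num) = 0, deg(den) = 2, relative degree = 2 ≥ 2, so s·T(s) → 0. Initial slope = 0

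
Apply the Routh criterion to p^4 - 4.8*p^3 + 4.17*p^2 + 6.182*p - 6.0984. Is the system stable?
Routh array:
p^4: [1, 4.17, -6.0984]; p^3: [-4.8, 6.182]; p^2: [5.45792, -6.0984]; p^1: [0.818723]; p^0: [-6.0984]
First column: [1, -4.8, 5.45792, 0.818723, -6.0984]. Sign changes = 3.
No, unstable (3 RHP root(s))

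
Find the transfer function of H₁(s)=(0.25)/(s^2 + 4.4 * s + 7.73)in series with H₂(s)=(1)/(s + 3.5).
Series: H = H₁ · H₂ = (n₁·n₂)/(d₁·d₂).
Num: n₁·n₂ = 0.25. Den: d₁·d₂ = s^3 + 7.9*s^2 + 23.13*s + 27.055.
H(s) = (0.25)/(s^3 + 7.9*s^2 + 23.13*s + 27.055)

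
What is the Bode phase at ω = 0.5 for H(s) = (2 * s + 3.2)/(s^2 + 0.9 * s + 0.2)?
Substitute s = j*0.5: H(j0.5) = 1.41463 - 7.26829j.
∠H(j0.5) = atan2(Im, Re) = atan2(-7.26829, 1.41463) = -78.99°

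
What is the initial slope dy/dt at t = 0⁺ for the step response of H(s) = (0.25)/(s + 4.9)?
IVT: y'(0⁺) = lim_{s→∞} s²·Y(s) = lim_{s→∞} s·H(s).
deg(num) = 0, deg(den) = 1, relative degree = 1, so s·H(s) → (leading num)/(leading den) = 0.25/1 = 0.25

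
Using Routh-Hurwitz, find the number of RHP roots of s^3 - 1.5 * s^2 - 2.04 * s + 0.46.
Routh array:
s^3: [1, -2.04]; s^2: [-1.5, 0.46]; s^1: [-1.73333]; s^0: [0.46]
First column: [1, -1.5, -1.73333, 0.46]. Sign changes = RHP roots = 2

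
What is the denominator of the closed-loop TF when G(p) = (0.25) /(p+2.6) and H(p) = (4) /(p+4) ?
Characteristic poly = G_den * H_den + G_num * H_num = (p^2 + 6.6*p + 10.4) + (1) = p^2 + 6.6*p + 11.4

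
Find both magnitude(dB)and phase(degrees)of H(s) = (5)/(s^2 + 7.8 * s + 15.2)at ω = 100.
Substitute s = j*100: H(j100) = -0.000497724 - 3.88816e-05j.
|H| = 20*log₁₀(sqrt(Re²+Im²)) = -66.03 dB.
∠H = atan2(Im, Re) = -175.53°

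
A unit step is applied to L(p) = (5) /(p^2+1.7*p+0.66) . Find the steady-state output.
FVT: lim_{t→∞} y(t) = lim_{p→0} p*Y(p) where Y(p) = L(p)/p.
= lim_{p→0} L(p) = L(0) = num(0)/den(0) = 5/0.66 = 7.576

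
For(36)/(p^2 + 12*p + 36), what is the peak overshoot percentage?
Standard form: ωn²/(p²+2ζωn·p+ωn²) → ωn = 6, ζ = 1.
ζ ≥ 1, so the response is non-oscillatory: peak overshoot = 0%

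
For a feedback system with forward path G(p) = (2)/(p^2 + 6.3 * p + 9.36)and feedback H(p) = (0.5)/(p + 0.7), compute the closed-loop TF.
Closed-loop T = G/(1+GH).
Numerator: G_num * H_den = 2*p + 1.4.
Denominator: G_den * H_den + G_num * H_num = (p^3 + 7*p^2 + 13.77*p + 6.552) + (1) = p^3 + 7*p^2 + 13.77*p + 7.552.
T(p) = (2*p + 1.4)/(p^3 + 7*p^2 + 13.77*p + 7.552)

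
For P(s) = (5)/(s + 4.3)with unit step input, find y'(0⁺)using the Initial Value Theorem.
IVT: y'(0⁺) = lim_{s→∞} s²·Y(s) = lim_{s→∞} s·P(s).
deg(num) = 0, deg(den) = 1, relative degree = 1, so s·P(s) → (leading num)/(leading den) = 5/1 = 5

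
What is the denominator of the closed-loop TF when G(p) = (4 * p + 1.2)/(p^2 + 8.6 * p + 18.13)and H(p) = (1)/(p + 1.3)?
Characteristic poly = G_den * H_den + G_num * H_num = (p^3 + 9.9*p^2 + 29.31*p + 23.569) + (4*p + 1.2) = p^3 + 9.9*p^2 + 33.31*p + 24.769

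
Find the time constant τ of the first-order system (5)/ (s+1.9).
First-order system: τ = -1/pole. Pole = -1.9. τ = -1/(-1.9) = 0.5263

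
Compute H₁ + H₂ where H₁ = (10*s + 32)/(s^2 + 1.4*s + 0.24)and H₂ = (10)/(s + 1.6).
Parallel: H = H₁ + H₂ = (n₁·d₂ + n₂·d₁)/(d₁·d₂).
n₁·d₂ = 10*s^2 + 48*s + 51.2. n₂·d₁ = 10*s^2 + 14*s + 2.4. Sum = 20*s^2 + 62*s + 53.6. d₁·d₂ = s^3 + 3*s^2 + 2.48*s + 0.384.
H(s) = (20*s^2 + 62*s + 53.6)/(s^3 + 3*s^2 + 2.48*s + 0.384)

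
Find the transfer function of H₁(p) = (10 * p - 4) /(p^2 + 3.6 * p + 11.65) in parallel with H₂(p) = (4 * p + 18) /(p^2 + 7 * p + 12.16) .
Parallel: H = H₁ + H₂ = (n₁·d₂ + n₂·d₁)/(d₁·d₂).
n₁·d₂ = 10*p^3 + 66*p^2 + 93.6*p - 48.64. n₂·d₁ = 4*p^3 + 32.4*p^2 + 111.4*p + 209.7. Sum = 14*p^3 + 98.4*p^2 + 205*p + 161.06. d₁·d₂ = p^4 + 10.6*p^3 + 49.01*p^2 + 125.326*p + 141.664.
H(p) = (14*p^3 + 98.4*p^2 + 205*p + 161.06)/(p^4 + 10.6*p^3 + 49.01*p^2 + 125.326*p + 141.664)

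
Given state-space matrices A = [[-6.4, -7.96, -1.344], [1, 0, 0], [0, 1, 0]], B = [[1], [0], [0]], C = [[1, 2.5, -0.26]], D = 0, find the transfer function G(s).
G(s) = C(sI - A)⁻¹B + D.
Characteristic polynomial det(sI - A) = s^3 + 6.4*s^2 + 7.96*s + 1.344.
Numerator from C·adj(sI-A)·B + D·det(sI-A) = s^2 + 2.5*s - 0.26.
G(s) = (s^2 + 2.5*s - 0.26)/(s^3 + 6.4*s^2 + 7.96*s + 1.344)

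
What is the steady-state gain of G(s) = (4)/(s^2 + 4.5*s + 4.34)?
DC gain = G(0) = num(0)/den(0) = 4/4.34 = 0.9217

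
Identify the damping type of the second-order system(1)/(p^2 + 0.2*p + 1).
Standard form: ωn²/(p²+2ζωn·p+ωn²) gives ωn=1, ζ=0.1.
Underdamped (ζ = 0.1 < 1)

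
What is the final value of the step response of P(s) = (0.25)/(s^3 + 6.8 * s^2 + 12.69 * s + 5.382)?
FVT: lim_{t→∞} y(t) = lim_{s→0} s*Y(s) where Y(s) = P(s)/s.
= lim_{s→0} P(s) = P(0) = num(0)/den(0) = 0.25/5.382 = 0.04645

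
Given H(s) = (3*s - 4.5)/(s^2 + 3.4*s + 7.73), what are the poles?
Set denominator = 0: s^2 + 3.4*s + 7.73 = 0 → Poles: -1.7 + 2.2j, -1.7 - 2.2j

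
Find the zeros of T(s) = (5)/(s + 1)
Numerator is a nonzero constant (5) → Zeros: none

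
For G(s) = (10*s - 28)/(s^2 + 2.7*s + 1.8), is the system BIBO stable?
Denominator: s^2 + 2.7*s + 1.8 = (s + 1.2)(s + 1.5). Poles: -1.2, -1.5. All Re(p)<0: Yes (stable)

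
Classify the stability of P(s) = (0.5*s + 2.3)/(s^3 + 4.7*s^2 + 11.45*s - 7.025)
Denominator: s^3 + 4.7*s^2 + 11.45*s - 7.025 = (s - 0.5)(s^2 + 5.2*s + 14.05). Poles: -2.6 + 2.7j, -2.6 - 2.7j, 0.5. Unstable (1 pole(s) in RHP)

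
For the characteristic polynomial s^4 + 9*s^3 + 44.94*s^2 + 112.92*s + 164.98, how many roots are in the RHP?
s^4 + 9*s^3 + 44.94*s^2 + 112.92*s + 164.98 = (s^2 + 3.4*s + 11.3)(s^2 + 5.6*s + 14.6). Poles: -1.7 + 2.9j, -1.7 - 2.9j, -2.8 + 2.6j, -2.8 - 2.6j. RHP poles (Re>0): 0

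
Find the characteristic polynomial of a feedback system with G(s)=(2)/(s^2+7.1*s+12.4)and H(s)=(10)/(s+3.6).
Characteristic poly = G_den * H_den + G_num * H_num = (s^3 + 10.7*s^2 + 37.96*s + 44.64) + (20) = s^3 + 10.7*s^2 + 37.96*s + 64.64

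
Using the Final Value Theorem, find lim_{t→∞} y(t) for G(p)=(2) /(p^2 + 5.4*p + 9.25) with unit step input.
FVT: lim_{t→∞} y(t) = lim_{p→0} p*Y(p) where Y(p) = G(p)/p.
= lim_{p→0} G(p) = G(0) = num(0)/den(0) = 2/9.25 = 0.2162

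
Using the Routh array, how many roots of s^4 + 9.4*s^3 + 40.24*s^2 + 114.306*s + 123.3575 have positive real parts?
Routh array:
s^4: [1, 40.24, 123.3575]; s^3: [9.4, 114.306]; s^2: [28.0798, 123.3575]; s^1: [73.0108]; s^0: [123.3575]
First column: [1, 9.4, 28.0798, 73.0108, 123.3575]. Sign changes = RHP roots = 0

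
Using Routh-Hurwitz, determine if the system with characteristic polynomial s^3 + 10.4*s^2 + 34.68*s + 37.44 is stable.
Routh array:
s^3: [1, 34.68]; s^2: [10.4, 37.44]; s^1: [31.08]; s^0: [37.44]
First column: [1, 10.4, 31.08, 37.44]. Sign changes = 0.
Yes, stable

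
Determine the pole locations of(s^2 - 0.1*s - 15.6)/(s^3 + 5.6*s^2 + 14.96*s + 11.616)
Set denominator = 0: s^3 + 5.6*s^2 + 14.96*s + 11.616 = (s + 1.2)(s^2 + 4.4*s + 9.68) = 0 → Poles: -1.2, -2.2 + 2.2j, -2.2 - 2.2j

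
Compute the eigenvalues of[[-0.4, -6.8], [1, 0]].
Eigenvalues solve det(λI - A) = 0.
Characteristic polynomial: λ^2 + 0.4*λ + 6.8 = 0.
Roots: -0.2 + 2.6j, -0.2 - 2.6j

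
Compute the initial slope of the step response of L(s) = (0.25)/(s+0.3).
IVT: y'(0⁺) = lim_{s→∞} s²·Y(s) = lim_{s→∞} s·L(s).
deg(num) = 0, deg(den) = 1, relative degree = 1, so s·L(s) → (leading num)/(leading den) = 0.25/1 = 0.25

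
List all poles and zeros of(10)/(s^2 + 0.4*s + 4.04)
Set denominator = 0: s^2 + 0.4*s + 4.04 = 0 → Poles: -0.2 + 2j, -0.2 - 2j
Numerator is a nonzero constant (10) → Zeros: none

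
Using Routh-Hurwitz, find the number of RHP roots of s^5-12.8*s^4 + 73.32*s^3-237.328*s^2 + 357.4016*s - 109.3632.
Routh array:
s^5: [1, 73.32, 357.4016]; s^4: [-12.8, -237.328, -109.3632]; s^3: [54.77875, 348.8576]; s^2: [-155.811, -109.3632]; s^1: [310.409]; s^0: [-109.3632]
First column: [1, -12.8, 54.77875, -155.811, 310.409, -109.3632]. Sign changes = RHP roots = 5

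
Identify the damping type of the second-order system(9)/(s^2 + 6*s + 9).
Standard form: ωn²/(s²+2ζωn·s+ωn²) gives ωn=3, ζ=1.
Critically damped (ζ = 1)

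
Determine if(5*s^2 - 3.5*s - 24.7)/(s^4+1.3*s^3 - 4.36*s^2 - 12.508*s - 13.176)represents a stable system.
Denominator: s^4 + 1.3*s^3 - 4.36*s^2 - 12.508*s - 13.176 = (s - 2.7)(s + 2)(s^2 + 2*s + 2.44). Poles: -1 + 1.2j, -1 - 1.2j, -2, 2.7. All Re(p)<0: No (unstable)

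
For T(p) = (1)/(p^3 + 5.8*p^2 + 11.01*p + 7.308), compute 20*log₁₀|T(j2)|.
Substitute p = j*2: T(j2) = -0.0353851 - 0.0312169j.
|T(j2)| = sqrt(Re² + Im²) = 0.04719.
20*log₁₀(0.04719) = -26.52 dB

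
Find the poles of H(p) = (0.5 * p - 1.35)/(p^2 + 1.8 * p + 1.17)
Set denominator = 0: p^2 + 1.8*p + 1.17 = 0 → Poles: -0.9 + 0.6j, -0.9 - 0.6j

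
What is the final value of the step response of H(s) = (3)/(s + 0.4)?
FVT: lim_{t→∞} y(t) = lim_{s→0} s*Y(s) where Y(s) = H(s)/s.
= lim_{s→0} H(s) = H(0) = num(0)/den(0) = 3/0.4 = 7.5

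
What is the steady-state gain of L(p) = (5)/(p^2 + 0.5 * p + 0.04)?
DC gain = L(0) = num(0)/den(0) = 5/0.04 = 125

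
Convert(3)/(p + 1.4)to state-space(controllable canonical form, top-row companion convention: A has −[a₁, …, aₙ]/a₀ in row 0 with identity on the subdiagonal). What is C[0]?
Reachable canonical form: C = numerator coefficients (right-aligned, zero-padded to length n).
num = 3, C = [[3]].
C[0] = 3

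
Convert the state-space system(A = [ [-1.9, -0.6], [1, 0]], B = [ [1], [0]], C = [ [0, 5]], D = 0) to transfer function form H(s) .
H(s) = C(sI - A)⁻¹B + D.
Characteristic polynomial det(sI - A) = s^2 + 1.9*s + 0.6.
Numerator from C·adj(sI-A)·B + D·det(sI-A) = 5.
H(s) = (5)/(s^2 + 1.9*s + 0.6)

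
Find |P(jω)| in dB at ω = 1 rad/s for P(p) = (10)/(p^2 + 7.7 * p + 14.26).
Substitute p = j*1: P(j1) = 0.563973 - 0.327496j.
|P(j1)| = sqrt(Re² + Im²) = 0.6522.
20*log₁₀(0.6522) = -3.71 dB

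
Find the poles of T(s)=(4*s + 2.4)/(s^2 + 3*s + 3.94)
Set denominator = 0: s^2 + 3*s + 3.94 = 0 → Poles: -1.5 + 1.3j, -1.5 - 1.3j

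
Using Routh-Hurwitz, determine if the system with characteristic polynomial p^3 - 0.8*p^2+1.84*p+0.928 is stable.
Routh array:
p^3: [1, 1.84]; p^2: [-0.8, 0.928]; p^1: [3]; p^0: [0.928]
First column: [1, -0.8, 3, 0.928]. Sign changes = 2.
No, unstable (2 RHP root(s))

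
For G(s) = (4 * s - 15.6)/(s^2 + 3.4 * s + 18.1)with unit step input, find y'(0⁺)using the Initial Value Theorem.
IVT: y'(0⁺) = lim_{s→∞} s²·Y(s) = lim_{s→∞} s·G(s).
deg(num) = 1, deg(den) = 2, relative degree = 1, so s·G(s) → (leading num)/(leading den) = 4/1 = 4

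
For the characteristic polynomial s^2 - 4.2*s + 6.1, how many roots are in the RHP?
Poles: 2.1 + 1.3j, 2.1 - 1.3j. RHP poles (Re>0): 2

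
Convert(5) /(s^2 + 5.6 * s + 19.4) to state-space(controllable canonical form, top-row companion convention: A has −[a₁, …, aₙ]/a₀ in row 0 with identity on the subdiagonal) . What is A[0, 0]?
Reachable canonical form for den = s^2 + 5.6*s + 19.4: top row of A = -[a₁,a₂,...,aₙ]/a₀, ones on the subdiagonal, zeros elsewhere.
A = [[-5.6, -19.4], [1, 0]].
A[0,0] = -5.6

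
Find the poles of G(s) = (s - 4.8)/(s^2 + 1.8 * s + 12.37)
Set denominator = 0: s^2 + 1.8*s + 12.37 = 0 → Poles: -0.9 + 3.4j, -0.9 - 3.4j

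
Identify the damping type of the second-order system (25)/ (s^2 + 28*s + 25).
Standard form: ωn²/(s²+2ζωn·s+ωn²) gives ωn=5, ζ=2.8.
Overdamped (ζ = 2.8 > 1)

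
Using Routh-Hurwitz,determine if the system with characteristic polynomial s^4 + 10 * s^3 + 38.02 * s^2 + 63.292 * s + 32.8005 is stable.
Routh array:
s^4: [1, 38.02, 32.8005]; s^3: [10, 63.292]; s^2: [31.6908, 32.8005]; s^1: [52.9418]; s^0: [32.8005]
First column: [1, 10, 31.6908, 52.9418, 32.8005]. Sign changes = 0.
Yes, stable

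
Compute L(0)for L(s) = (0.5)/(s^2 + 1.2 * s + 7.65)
DC gain = L(0) = num(0)/den(0) = 0.5/7.65 = 0.06536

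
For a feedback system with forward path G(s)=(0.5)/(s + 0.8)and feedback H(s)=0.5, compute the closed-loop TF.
Closed-loop T = G/(1+GH).
Numerator: G_num * H_den = 0.5.
Denominator: G_den * H_den + G_num * H_num = (s + 0.8) + (0.25) = s + 1.05.
T(s) = (0.5)/(s + 1.05)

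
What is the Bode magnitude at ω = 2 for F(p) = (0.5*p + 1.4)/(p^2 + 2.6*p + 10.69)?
Substitute p = j*2: F(j2) = 0.20288 - 0.00821772j.
|F(j2)| = sqrt(Re² + Im²) = 0.203.
20*log₁₀(0.203) = -13.85 dB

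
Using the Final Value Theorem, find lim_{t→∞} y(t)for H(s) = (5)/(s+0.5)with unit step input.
FVT: lim_{t→∞} y(t) = lim_{s→0} s*Y(s) where Y(s) = H(s)/s.
= lim_{s→0} H(s) = H(0) = num(0)/den(0) = 5/0.5 = 10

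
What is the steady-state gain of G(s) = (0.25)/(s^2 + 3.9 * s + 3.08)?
DC gain = G(0) = num(0)/den(0) = 0.25/3.08 = 0.08117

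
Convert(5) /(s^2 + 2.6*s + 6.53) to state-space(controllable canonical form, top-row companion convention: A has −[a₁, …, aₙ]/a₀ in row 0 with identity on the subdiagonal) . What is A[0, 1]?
Reachable canonical form for den = s^2 + 2.6*s + 6.53: top row of A = -[a₁,a₂,...,aₙ]/a₀, ones on the subdiagonal, zeros elsewhere.
A = [[-2.6, -6.53], [1, 0]].
A[0,1] = -6.53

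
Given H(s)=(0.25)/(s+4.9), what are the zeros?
Numerator is a nonzero constant (0.25) → Zeros: none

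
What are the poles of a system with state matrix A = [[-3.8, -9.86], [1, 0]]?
Eigenvalues solve det(λI - A) = 0.
Characteristic polynomial: λ^2 + 3.8*λ + 9.86 = 0.
Roots: -1.9 + 2.5j, -1.9 - 2.5j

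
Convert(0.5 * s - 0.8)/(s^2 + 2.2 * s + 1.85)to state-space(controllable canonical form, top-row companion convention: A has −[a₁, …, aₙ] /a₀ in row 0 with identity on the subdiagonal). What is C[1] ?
Reachable canonical form: C = numerator coefficients (right-aligned, zero-padded to length n).
num = 0.5*s - 0.8, C = [[0.5, -0.8]].
C[1] = -0.8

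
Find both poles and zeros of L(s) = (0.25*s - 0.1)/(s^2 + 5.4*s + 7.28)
Set denominator = 0: s^2 + 5.4*s + 7.28 = (s + 2.6)(s + 2.8) = 0 → Poles: -2.6, -2.8
Set numerator = 0: 0.25*s - 0.1 = 0 → Zeros: 0.4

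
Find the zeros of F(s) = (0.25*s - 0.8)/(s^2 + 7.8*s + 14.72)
Set numerator = 0: 0.25*s - 0.8 = 0 → Zeros: 3.2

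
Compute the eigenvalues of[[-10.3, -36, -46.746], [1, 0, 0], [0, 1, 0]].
Eigenvalues solve det(λI - A) = 0.
Characteristic polynomial: λ^3 + 10.3*λ^2 + 36*λ + 46.746 = 0.
Factor: (λ + 4.9)(λ^2 + 5.4*λ + 9.54) = 0.
Roots: -2.7 + 1.5j, -2.7 - 1.5j, -4.9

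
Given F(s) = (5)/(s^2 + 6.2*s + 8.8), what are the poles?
Set denominator = 0: s^2 + 6.2*s + 8.8 = (s + 4)(s + 2.2) = 0 → Poles: -2.2, -4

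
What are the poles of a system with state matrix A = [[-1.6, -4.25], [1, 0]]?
Eigenvalues solve det(λI - A) = 0.
Characteristic polynomial: λ^2 + 1.6*λ + 4.25 = 0.
Roots: -0.8 + 1.9j, -0.8 - 1.9j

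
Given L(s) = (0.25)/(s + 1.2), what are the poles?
Set denominator = 0: s + 1.2 = 0 → Poles: -1.2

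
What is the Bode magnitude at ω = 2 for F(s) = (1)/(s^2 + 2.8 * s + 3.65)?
Substitute s = j*2: F(j2) = -0.0111173 - 0.177877j.
|F(j2)| = sqrt(Re² + Im²) = 0.1782.
20*log₁₀(0.1782) = -14.98 dB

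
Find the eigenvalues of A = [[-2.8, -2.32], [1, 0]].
Eigenvalues solve det(λI - A) = 0.
Characteristic polynomial: λ^2 + 2.8*λ + 2.32 = 0.
Roots: -1.4 + 0.6j, -1.4 - 0.6j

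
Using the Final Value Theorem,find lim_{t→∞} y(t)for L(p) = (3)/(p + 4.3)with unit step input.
FVT: lim_{t→∞} y(t) = lim_{p→0} p*Y(p) where Y(p) = L(p)/p.
= lim_{p→0} L(p) = L(0) = num(0)/den(0) = 3/4.3 = 0.6977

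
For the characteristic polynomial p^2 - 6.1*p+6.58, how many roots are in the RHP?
p^2 - 6.1*p + 6.58 = (p - 1.4)(p - 4.7). Poles: 1.4, 4.7. RHP poles (Re>0): 2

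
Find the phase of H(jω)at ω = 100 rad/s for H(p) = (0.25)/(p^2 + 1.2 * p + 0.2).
Substitute p = j*100: H(j100) = -2.49969e-05 - 2.99969e-07j.
∠H(j100) = atan2(Im, Re) = atan2(-2.99969e-07, -2.49969e-05) = -179.31°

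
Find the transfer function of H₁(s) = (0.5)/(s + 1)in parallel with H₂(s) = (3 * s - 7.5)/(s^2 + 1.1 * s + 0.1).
Parallel: H = H₁ + H₂ = (n₁·d₂ + n₂·d₁)/(d₁·d₂).
n₁·d₂ = 0.5*s^2 + 0.55*s + 0.05. n₂·d₁ = 3*s^2 - 4.5*s - 7.5. Sum = 3.5*s^2 - 3.95*s - 7.45. d₁·d₂ = s^3 + 2.1*s^2 + 1.2*s + 0.1.
H(s) = (3.5*s^2 - 3.95*s - 7.45)/(s^3 + 2.1*s^2 + 1.2*s + 0.1)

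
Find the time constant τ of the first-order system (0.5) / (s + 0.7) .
First-order system: τ = -1/pole. Pole = -0.7. τ = -1/(-0.7) = 1.429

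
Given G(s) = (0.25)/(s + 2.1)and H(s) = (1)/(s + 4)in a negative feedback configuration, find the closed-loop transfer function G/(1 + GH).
Closed-loop T = G/(1+GH).
Numerator: G_num * H_den = 0.25*s + 1.
Denominator: G_den * H_den + G_num * H_num = (s^2 + 6.1*s + 8.4) + (0.25) = s^2 + 6.1*s + 8.65.
T(s) = (0.25*s + 1)/(s^2 + 6.1*s + 8.65)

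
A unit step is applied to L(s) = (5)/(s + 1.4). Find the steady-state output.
FVT: lim_{t→∞} y(t) = lim_{s→0} s*Y(s) where Y(s) = L(s)/s.
= lim_{s→0} L(s) = L(0) = num(0)/den(0) = 5/1.4 = 3.571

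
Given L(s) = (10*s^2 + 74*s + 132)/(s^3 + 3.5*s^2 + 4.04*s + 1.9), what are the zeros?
Set numerator = 0: 10*s^2 + 74*s + 132 = 10*(s + 4.4)(s + 3) = 0 → Zeros: -3, -4.4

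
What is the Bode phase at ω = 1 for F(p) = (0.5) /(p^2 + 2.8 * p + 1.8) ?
Substitute p = j*1: F(j1) = 0.0471698 - 0.165094j.
∠F(j1) = atan2(Im, Re) = atan2(-0.165094, 0.0471698) = -74.05°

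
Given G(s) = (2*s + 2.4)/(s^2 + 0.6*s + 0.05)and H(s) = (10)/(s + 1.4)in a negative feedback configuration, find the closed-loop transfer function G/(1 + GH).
Closed-loop T = G/(1+GH).
Numerator: G_num * H_den = 2*s^2 + 5.2*s + 3.36.
Denominator: G_den * H_den + G_num * H_num = (s^3 + 2*s^2 + 0.89*s + 0.07) + (20*s + 24) = s^3 + 2*s^2 + 20.89*s + 24.07.
T(s) = (2*s^2 + 5.2*s + 3.36)/(s^3 + 2*s^2 + 20.89*s + 24.07)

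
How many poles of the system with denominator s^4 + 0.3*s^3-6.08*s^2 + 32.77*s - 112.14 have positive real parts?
s^4 + 0.3*s^3 - 6.08*s^2 + 32.77*s - 112.14 = (s + 4.5)(s - 2.8)(s^2 - 1.4*s + 8.9). Poles: -4.5, 0.7 + 2.9j, 0.7 - 2.9j, 2.8. RHP poles (Re>0): 3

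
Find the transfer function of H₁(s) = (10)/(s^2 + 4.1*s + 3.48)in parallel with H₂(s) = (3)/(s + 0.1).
Parallel: H = H₁ + H₂ = (n₁·d₂ + n₂·d₁)/(d₁·d₂).
n₁·d₂ = 10*s + 1. n₂·d₁ = 3*s^2 + 12.3*s + 10.44. Sum = 3*s^2 + 22.3*s + 11.44. d₁·d₂ = s^3 + 4.2*s^2 + 3.89*s + 0.348.
H(s) = (3*s^2 + 22.3*s + 11.44)/(s^3 + 4.2*s^2 + 3.89*s + 0.348)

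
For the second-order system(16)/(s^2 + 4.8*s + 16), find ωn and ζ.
Standard form: ωn²/(s²+2ζωn·s+ωn²).
const=16=ωn² → ωn=4, s coeff=4.8=2ζωn → ζ=0.6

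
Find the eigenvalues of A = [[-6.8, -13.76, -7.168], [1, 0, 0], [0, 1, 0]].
Eigenvalues solve det(λI - A) = 0.
Characteristic polynomial: λ^3 + 6.8*λ^2 + 13.76*λ + 7.168 = 0.
Factor: (λ + 0.8)(λ + 2.8)(λ + 3.2) = 0.
Roots: -0.8, -2.8, -3.2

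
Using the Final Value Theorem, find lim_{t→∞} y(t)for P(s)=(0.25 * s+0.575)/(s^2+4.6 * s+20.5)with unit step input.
FVT: lim_{t→∞} y(t) = lim_{s→0} s*Y(s) where Y(s) = P(s)/s.
= lim_{s→0} P(s) = P(0) = num(0)/den(0) = 0.575/20.5 = 0.02805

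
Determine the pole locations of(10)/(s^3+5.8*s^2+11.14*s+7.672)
Set denominator = 0: s^3 + 5.8*s^2 + 11.14*s + 7.672 = (s + 2.8)(s^2 + 3*s + 2.74) = 0 → Poles: -1.5 + 0.7j, -1.5 - 0.7j, -2.8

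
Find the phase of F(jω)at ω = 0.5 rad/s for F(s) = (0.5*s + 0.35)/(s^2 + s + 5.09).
Substitute s = j*0.5: F(j0.5) = 0.0768302 + 0.0437159j.
∠F(j0.5) = atan2(Im, Re) = atan2(0.0437159, 0.0768302) = 29.64°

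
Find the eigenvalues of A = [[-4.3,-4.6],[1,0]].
Eigenvalues solve det(λI - A) = 0.
Characteristic polynomial: λ^2 + 4.3*λ + 4.6 = 0.
Factor: (λ + 2.3)(λ + 2) = 0.
Roots: -2, -2.3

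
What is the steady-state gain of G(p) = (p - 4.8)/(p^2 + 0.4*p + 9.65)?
DC gain = G(0) = num(0)/den(0) = -4.8/9.65 = -0.4974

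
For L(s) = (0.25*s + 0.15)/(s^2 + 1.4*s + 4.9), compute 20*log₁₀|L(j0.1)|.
Substitute s = j*0.1: L(j0.1) = 0.030796 + 0.00423079j.
|L(j0.1)| = sqrt(Re² + Im²) = 0.03109.
20*log₁₀(0.03109) = -30.15 dB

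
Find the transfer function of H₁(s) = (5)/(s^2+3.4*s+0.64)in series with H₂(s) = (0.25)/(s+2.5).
Series: H = H₁ · H₂ = (n₁·n₂)/(d₁·d₂).
Num: n₁·n₂ = 1.25. Den: d₁·d₂ = s^3 + 5.9*s^2 + 9.14*s + 1.6.
H(s) = (1.25)/(s^3 + 5.9*s^2 + 9.14*s + 1.6)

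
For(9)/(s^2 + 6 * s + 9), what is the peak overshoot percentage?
Standard form: ωn²/(s²+2ζωn·s+ωn²) → ωn = 3, ζ = 1.
ζ ≥ 1, so the response is non-oscillatory: peak overshoot = 0%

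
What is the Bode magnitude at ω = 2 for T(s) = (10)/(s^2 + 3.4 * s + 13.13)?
Substitute s = j*2: T(j2) = 0.704492 - 0.524704j.
|T(j2)| = sqrt(Re² + Im²) = 0.8784.
20*log₁₀(0.8784) = -1.13 dB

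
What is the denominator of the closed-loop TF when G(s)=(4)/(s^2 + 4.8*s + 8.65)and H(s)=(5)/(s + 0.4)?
Characteristic poly = G_den * H_den + G_num * H_num = (s^3 + 5.2*s^2 + 10.57*s + 3.46) + (20) = s^3 + 5.2*s^2 + 10.57*s + 23.46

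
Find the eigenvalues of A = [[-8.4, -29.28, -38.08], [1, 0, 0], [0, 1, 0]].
Eigenvalues solve det(λI - A) = 0.
Characteristic polynomial: λ^3 + 8.4*λ^2 + 29.28*λ + 38.08 = 0.
Factor: (λ + 2.8)(λ^2 + 5.6*λ + 13.6) = 0.
Roots: -2.8, -2.8 + 2.4j, -2.8 - 2.4j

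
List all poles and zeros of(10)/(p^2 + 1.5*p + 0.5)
Set denominator = 0: p^2 + 1.5*p + 0.5 = (p + 1)(p + 0.5) = 0 → Poles: -0.5, -1
Numerator is a nonzero constant (10) → Zeros: none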